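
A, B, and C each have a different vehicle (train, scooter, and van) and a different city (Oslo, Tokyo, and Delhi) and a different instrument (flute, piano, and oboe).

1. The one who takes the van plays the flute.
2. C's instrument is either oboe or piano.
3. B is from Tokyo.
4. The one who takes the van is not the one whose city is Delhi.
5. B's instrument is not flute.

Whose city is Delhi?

C

With clues 1–3, B is impossible for the one with city Delhi.
With clues 1–5, A is impossible for the one with city Delhi.
That leaves C.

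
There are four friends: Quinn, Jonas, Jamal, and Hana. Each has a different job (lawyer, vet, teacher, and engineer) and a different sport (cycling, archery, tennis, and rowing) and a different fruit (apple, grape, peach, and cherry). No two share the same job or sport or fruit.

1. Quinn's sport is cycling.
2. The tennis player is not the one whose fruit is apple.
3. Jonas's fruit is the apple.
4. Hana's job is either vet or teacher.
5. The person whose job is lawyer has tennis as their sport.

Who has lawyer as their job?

With clues 1–4, Hana is impossible for the one with job lawyer.
With clues 1–5, Jonas and Quinn are impossible for the one with job lawyer.
That leaves Jamal.

Jamal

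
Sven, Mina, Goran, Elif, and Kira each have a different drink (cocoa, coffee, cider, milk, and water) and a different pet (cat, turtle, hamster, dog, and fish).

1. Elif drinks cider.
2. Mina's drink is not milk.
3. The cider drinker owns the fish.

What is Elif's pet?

With clues 1–3, cat, dog, hamster, and turtle are impossible for Elif's pet.
That leaves fish.

fish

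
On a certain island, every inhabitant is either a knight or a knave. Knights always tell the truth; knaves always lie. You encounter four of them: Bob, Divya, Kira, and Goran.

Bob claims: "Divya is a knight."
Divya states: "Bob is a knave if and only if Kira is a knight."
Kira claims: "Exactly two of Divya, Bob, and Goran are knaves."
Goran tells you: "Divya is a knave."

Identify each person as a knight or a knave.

Consider Bob. Suppose Bob is a knave.
Then no assignment of the remaining roles makes every statement match its speaker's type — contradiction.
So Bob is a knight.
Consider Divya. Suppose Divya is a knave.
Then Bob's statement comes out false, contradicting Bob being a knight.
So Divya is a knight.
With that fixed, Kira's statement is false, so Kira is a knave.
With that fixed, Goran's statement is false, so Goran is a knave.

Bob: knight, Divya: knight, Kira: knave, Goran: knave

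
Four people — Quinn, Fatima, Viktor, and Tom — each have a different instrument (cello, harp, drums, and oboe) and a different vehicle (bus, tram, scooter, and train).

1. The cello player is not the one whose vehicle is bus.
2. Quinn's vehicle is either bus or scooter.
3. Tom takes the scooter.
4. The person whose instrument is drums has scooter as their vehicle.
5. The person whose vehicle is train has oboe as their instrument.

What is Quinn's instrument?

harp

With clues 1–3, cello is impossible for Quinn's instrument.
With clues 1–4, drums is impossible for Quinn's instrument.
With clues 1–5, oboe is impossible for Quinn's instrument.
That leaves harp.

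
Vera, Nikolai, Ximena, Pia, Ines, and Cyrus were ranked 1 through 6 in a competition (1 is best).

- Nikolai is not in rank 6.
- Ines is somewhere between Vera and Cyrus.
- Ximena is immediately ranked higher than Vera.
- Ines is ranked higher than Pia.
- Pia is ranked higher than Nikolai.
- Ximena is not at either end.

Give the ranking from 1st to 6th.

Cyrus, Ines, Pia, Nikolai, Ximena, Vera

From clue 1: Nikolai is in {1,2,3,4,5}.
From clues 1–2: Ines is in {2,3,4,5}.
From clues 1–4: Ines is in {2,3,4}.
From clues 1–5: Vera is in {2,6}.
From clues 1–6: Cyrus → rank 1, Ines → rank 2, Pia → rank 3, Nikolai → rank 4, Ximena → rank 5, Vera → rank 6.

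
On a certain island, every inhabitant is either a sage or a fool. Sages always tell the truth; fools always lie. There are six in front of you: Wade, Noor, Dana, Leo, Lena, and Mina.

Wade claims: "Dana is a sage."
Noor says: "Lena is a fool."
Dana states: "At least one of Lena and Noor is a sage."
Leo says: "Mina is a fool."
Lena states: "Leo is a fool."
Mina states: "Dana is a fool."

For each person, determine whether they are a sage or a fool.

Wade: sage, Noor: sage, Dana: sage, Leo: sage, Lena: fool, Mina: fool

Consider Wade. Suppose Wade is a fool.
Then no assignment of the remaining roles makes every statement match its speaker's type — contradiction.
So Wade is a sage.
Consider Noor. Suppose Noor is a fool.
Then no assignment of the remaining roles makes every statement match its speaker's type — contradiction.
So Noor is a sage.
With that fixed, Dana's statement is true, so Dana is a sage.
With that fixed, Mina's statement is false, so Mina is a fool.
With that fixed, Leo's statement is true, so Leo is a sage.
With that fixed, Lena's statement is false, so Lena is a fool.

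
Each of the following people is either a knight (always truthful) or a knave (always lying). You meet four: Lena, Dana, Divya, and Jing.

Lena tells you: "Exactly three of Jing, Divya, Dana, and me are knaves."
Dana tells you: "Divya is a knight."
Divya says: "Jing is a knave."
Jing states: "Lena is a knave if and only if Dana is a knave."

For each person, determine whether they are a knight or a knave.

Consider Lena. Suppose Lena is a knight.
Then no assignment of the remaining roles makes every statement match its speaker's type — contradiction.
So Lena is a knave.
Consider Dana. Suppose Dana is a knave.
Then no assignment of the remaining roles makes every statement match its speaker's type — contradiction.
So Dana is a knight.
With that fixed, Jing's statement is false, so Jing is a knave.
With that fixed, Divya's statement is true, so Divya is a knight.

Lena: knave, Dana: knight, Divya: knight, Jing: knave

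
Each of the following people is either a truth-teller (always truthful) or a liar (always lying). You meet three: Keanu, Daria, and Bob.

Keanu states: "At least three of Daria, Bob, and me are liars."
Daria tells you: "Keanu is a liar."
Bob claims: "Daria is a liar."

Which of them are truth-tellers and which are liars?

Consider Keanu. Suppose Keanu is a truth-teller.
Then Keanu's own statement would have to be true, but it can't be — contradiction.
So Keanu is a liar.
With that fixed, Daria's statement is true, so Daria is a truth-teller.
With that fixed, Bob's statement is false, so Bob is a liar.

Keanu: liar, Daria: truth-teller, Bob: liar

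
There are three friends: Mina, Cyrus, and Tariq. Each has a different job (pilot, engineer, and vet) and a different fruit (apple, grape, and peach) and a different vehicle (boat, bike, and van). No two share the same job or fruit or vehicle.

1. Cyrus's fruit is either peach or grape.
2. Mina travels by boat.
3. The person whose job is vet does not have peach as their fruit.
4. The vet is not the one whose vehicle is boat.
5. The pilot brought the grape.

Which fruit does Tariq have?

apple

With clues 1–5, grape and peach are impossible for Tariq's fruit.
That leaves apple.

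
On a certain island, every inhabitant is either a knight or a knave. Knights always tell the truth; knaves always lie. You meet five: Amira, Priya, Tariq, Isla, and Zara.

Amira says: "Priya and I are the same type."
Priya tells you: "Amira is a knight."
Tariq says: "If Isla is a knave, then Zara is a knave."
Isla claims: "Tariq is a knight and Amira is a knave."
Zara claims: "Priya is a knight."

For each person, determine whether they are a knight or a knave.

Amira: knight, Priya: knight, Tariq: knave, Isla: knave, Zara: knight

Consider Amira. Suppose Amira is a knave.
Then no assignment of the remaining roles makes every statement match its speaker's type — contradiction.
So Amira is a knight.
With that fixed, Priya's statement is true, so Priya is a knight.
With that fixed, Isla's statement is false, so Isla is a knave.
With that fixed, Zara's statement is true, so Zara is a knight.
With that fixed, Tariq's statement is false, so Tariq is a knave.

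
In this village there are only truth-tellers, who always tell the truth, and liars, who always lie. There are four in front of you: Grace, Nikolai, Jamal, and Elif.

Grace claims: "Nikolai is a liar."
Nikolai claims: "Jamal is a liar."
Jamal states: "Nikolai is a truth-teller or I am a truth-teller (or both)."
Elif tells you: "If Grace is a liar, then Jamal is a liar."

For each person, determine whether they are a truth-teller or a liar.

Grace: truth-teller, Nikolai: liar, Jamal: truth-teller, Elif: truth-teller

Consider Grace. Suppose Grace is a liar.
Then no assignment of the remaining roles makes every statement match its speaker's type — contradiction.
So Grace is a truth-teller.
With that fixed, Elif's statement is true, so Elif is a truth-teller.
Consider Nikolai. Suppose Nikolai is a truth-teller.
Then Grace's statement comes out false, contradicting Grace being a truth-teller.
So Nikolai is a liar.
Consider Jamal. Suppose Jamal is a liar.
Then Nikolai's statement comes out true, contradicting Nikolai being a liar.
So Jamal is a truth-teller.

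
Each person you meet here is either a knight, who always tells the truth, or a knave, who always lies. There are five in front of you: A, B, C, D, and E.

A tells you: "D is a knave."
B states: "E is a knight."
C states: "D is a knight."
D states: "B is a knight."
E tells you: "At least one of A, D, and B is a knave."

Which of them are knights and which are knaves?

Consider A. Suppose A is a knight.
Then no assignment of the remaining roles makes every statement match its speaker's type — contradiction.
So A is a knave.
With that fixed, E's statement is true, so E is a knight.
With that fixed, B's statement is true, so B is a knight.
With that fixed, D's statement is true, so D is a knight.
With that fixed, C's statement is true, so C is a knight.

A: knave, B: knight, C: knight, D: knight, E: knight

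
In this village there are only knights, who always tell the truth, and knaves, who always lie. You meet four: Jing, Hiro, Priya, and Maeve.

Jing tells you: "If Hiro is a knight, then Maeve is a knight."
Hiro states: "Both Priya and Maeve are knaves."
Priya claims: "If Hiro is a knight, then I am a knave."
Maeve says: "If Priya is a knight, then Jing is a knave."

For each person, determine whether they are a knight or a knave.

Jing: knight, Hiro: knave, Priya: knight, Maeve: knave

Consider Jing. Suppose Jing is a knave.
Then no assignment of the remaining roles makes every statement match its speaker's type — contradiction.
So Jing is a knight.
Consider Hiro. Suppose Hiro is a knight.
Then whichever role Priya has, Priya's statement has the wrong truth value — contradiction.
So Hiro is a knave.
With that fixed, Priya's statement is true, so Priya is a knight.
With that fixed, Maeve's statement is false, so Maeve is a knave.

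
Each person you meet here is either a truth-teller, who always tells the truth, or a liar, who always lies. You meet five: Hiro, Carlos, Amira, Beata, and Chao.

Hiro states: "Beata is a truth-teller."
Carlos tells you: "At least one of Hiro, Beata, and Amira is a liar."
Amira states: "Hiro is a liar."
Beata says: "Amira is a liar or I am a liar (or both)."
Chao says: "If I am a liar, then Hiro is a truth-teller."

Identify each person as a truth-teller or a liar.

Hiro: truth-teller, Carlos: truth-teller, Amira: liar, Beata: truth-teller, Chao: truth-teller

Consider Hiro. Suppose Hiro is a liar.
Then no assignment of the remaining roles makes every statement match its speaker's type — contradiction.
So Hiro is a truth-teller.
With that fixed, Amira's statement is false, so Amira is a liar.
With that fixed, Beata's statement is true, so Beata is a truth-teller.
With that fixed, Chao's statement is true, so Chao is a truth-teller.
With that fixed, Carlos's statement is true, so Carlos is a truth-teller.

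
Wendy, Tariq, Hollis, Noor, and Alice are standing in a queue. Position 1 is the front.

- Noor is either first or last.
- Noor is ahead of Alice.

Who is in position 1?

With clues 1–2, Alice, Hollis, Tariq, and Wendy are ruled out for position 1.
So position 1 is Noor.

Noor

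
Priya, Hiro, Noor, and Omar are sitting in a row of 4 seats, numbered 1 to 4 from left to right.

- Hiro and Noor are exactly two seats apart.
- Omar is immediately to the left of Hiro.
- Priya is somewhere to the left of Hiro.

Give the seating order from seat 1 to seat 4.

Priya, Noor, Omar, Hiro

From clues 1–2: Priya is in {1,3,4}.
From clues 1–3: Priya → seat 1, Noor → seat 2, Omar → seat 3, Hiro → seat 4.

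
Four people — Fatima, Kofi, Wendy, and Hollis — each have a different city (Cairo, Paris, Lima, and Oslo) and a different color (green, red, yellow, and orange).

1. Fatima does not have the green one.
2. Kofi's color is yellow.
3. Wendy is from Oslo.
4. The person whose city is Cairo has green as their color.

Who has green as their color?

Hollis

Clue 1 rules out Fatima for the one with color green.
With clues 1–2, Kofi is impossible for the one with color green.
With clues 1–4, Wendy is impossible for the one with color green.
That leaves Hollis.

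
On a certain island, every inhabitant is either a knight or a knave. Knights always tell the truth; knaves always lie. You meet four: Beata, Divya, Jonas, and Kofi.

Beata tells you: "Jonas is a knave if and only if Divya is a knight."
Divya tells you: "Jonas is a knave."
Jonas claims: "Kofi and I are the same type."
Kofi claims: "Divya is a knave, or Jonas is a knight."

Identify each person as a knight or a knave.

Consider Beata. Suppose Beata is a knave.
Then no assignment of the remaining roles makes every statement match its speaker's type — contradiction.
So Beata is a knight.
Consider Divya. Suppose Divya is a knight.
Then no assignment of the remaining roles makes every statement match its speaker's type — contradiction.
So Divya is a knave.
With that fixed, Kofi's statement is true, so Kofi is a knight.
Consider Jonas. Suppose Jonas is a knave.
Then Beata's statement comes out false, contradicting Beata being a knight.
So Jonas is a knight.

Beata: knight, Divya: knave, Jonas: knight, Kofi: knight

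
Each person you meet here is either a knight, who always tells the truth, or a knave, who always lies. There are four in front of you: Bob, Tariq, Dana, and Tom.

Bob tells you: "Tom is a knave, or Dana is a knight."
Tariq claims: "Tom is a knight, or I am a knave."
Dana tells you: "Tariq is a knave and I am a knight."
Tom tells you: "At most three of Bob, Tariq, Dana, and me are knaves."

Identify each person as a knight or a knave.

Bob: knave, Tariq: knight, Dana: knave, Tom: knight

Consider Bob. Suppose Bob is a knight.
Then no assignment of the remaining roles makes every statement match its speaker's type — contradiction.
So Bob is a knave.
Consider Tariq. Suppose Tariq is a knave.
Then Tariq's own statement would have to be false, but it can't be — contradiction.
So Tariq is a knight.
With that fixed, Dana's statement is false, so Dana is a knave.
With that fixed, Tom's statement is true, so Tom is a knight.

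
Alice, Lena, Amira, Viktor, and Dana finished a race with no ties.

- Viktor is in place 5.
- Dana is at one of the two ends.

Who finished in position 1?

With clue 1, Viktor is ruled out for place 1.
With clues 1–2, Alice, Amira, and Lena are ruled out for place 1.
So place 1 is Dana.

Dana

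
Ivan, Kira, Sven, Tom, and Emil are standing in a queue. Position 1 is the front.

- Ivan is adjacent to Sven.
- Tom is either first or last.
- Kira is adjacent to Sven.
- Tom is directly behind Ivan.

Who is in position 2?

Kira

With clues 1–2, Tom is ruled out for position 2.
With clues 1–4, Emil, Ivan, and Sven are ruled out for position 2.
So position 2 is Kira.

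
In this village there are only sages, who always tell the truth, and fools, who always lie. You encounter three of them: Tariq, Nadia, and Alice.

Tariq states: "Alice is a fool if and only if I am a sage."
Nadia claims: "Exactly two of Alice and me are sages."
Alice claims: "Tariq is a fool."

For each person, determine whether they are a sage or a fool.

Consider Tariq. Suppose Tariq is a fool.
Then no assignment of the remaining roles makes every statement match its speaker's type — contradiction.
So Tariq is a sage.
With that fixed, Alice's statement is false, so Alice is a fool.
With that fixed, Nadia's statement is false, so Nadia is a fool.

Tariq: sage, Nadia: fool, Alice: fool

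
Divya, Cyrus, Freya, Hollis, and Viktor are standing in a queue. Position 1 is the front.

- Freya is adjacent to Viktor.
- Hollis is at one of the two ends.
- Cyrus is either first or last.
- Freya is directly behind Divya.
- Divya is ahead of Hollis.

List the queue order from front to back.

Cyrus, Divya, Freya, Viktor, Hollis

From clues 1–2: Hollis is in {1,5}.
From clues 1–3: Divya is in {2,4}.
From clues 1–4: Divya → position 2, Freya → position 3, Viktor → position 4.
From clues 1–5: Cyrus → position 1, Hollis → position 5.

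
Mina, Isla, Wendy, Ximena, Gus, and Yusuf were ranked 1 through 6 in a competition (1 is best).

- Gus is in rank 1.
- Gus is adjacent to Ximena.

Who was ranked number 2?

Ximena

With clue 1, Gus is ruled out for rank 2.
With clues 1–2, Isla, Mina, Wendy, and Yusuf are ruled out for rank 2.
So rank 2 is Ximena.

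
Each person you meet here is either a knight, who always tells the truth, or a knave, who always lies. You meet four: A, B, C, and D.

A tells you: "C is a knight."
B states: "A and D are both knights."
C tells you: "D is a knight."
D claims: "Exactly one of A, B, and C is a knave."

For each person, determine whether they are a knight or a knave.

Consider A. Suppose A is a knight.
Then no assignment of the remaining roles makes every statement match its speaker's type — contradiction.
So A is a knave.
With that fixed, B's statement is false, so B is a knave.
With that fixed, D's statement is false, so D is a knave.
With that fixed, C's statement is false, so C is a knave.

A: knave, B: knave, C: knave, D: knave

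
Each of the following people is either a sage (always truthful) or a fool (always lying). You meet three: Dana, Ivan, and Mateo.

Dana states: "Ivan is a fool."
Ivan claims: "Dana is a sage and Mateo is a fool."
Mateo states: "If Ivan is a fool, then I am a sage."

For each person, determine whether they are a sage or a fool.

Consider Dana. Suppose Dana is a fool.
Then no assignment of the remaining roles makes every statement match its speaker's type — contradiction.
So Dana is a sage.
Consider Ivan. Suppose Ivan is a sage.
Then Dana's statement comes out false, contradicting Dana being a sage.
So Ivan is a fool.
Consider Mateo. Suppose Mateo is a fool.
Then Ivan's statement comes out true, contradicting Ivan being a fool.
So Mateo is a sage.

Dana: sage, Ivan: fool, Mateo: sage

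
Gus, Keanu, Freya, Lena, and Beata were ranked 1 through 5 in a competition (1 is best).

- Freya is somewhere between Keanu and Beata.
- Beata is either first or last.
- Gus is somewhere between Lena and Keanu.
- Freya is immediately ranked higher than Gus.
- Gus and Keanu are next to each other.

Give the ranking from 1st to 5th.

Beata, Lena, Freya, Gus, Keanu

From clue 1: Freya is in {2,3,4}.
From clues 1–2: Beata is in {1,5}.
From clues 1–4: Gus is in {3,4}.
From clues 1–5: Beata → rank 1, Lena → rank 2, Freya → rank 3, Gus → rank 4, Keanu → rank 5.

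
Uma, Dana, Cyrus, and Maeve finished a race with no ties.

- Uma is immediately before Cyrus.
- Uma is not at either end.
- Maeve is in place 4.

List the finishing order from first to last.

From clue 1: Uma is in {1,2,3}.
From clues 1–2: Uma is in {2,3}.
From clues 1–3: Dana → place 1, Uma → place 2, Cyrus → place 3, Maeve → place 4.

Dana, Uma, Cyrus, Maeve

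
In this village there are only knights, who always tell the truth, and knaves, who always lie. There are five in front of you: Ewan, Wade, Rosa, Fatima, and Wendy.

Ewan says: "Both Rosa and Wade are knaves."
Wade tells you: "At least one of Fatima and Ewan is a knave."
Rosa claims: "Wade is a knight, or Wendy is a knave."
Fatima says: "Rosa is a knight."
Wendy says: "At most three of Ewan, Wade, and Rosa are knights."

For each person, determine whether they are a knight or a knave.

Regardless of anyone's role, Wendy's statement is true, so Wendy is a knight.
Consider Ewan. Suppose Ewan is a knight.
Then no assignment of the remaining roles makes every statement match its speaker's type — contradiction.
So Ewan is a knave.
With that fixed, Wade's statement is true, so Wade is a knight.
With that fixed, Rosa's statement is true, so Rosa is a knight.
With that fixed, Fatima's statement is true, so Fatima is a knight.

Ewan: knave, Wade: knight, Rosa: knight, Fatima: knight, Wendy: knight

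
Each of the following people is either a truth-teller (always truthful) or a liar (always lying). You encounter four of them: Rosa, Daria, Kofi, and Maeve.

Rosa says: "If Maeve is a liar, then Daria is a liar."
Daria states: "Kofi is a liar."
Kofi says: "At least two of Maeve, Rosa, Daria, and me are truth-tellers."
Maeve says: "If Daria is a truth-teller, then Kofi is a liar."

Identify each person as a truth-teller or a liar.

Rosa: truth-teller, Daria: liar, Kofi: truth-teller, Maeve: truth-teller

Consider Rosa. Suppose Rosa is a liar.
Then no assignment of the remaining roles makes every statement match its speaker's type — contradiction.
So Rosa is a truth-teller.
Consider Daria. Suppose Daria is a truth-teller.
Then no assignment of the remaining roles makes every statement match its speaker's type — contradiction.
So Daria is a liar.
With that fixed, Maeve's statement is true, so Maeve is a truth-teller.
With that fixed, Kofi's statement is true, so Kofi is a truth-teller.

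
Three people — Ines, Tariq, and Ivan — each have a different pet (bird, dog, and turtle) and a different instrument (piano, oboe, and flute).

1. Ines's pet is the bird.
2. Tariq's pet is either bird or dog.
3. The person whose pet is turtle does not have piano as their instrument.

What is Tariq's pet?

dog

Clue 1 rules out bird for Tariq's pet.
With clues 1–2, turtle is impossible for Tariq's pet.
That leaves dog.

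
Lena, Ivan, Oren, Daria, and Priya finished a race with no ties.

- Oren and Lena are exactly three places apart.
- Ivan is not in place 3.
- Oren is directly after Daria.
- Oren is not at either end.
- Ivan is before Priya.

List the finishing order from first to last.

Lena, Ivan, Daria, Oren, Priya

From clue 1: Lena is in {1,2,4,5}.
From clues 1–3: Lena is in {1,2,5}.
From clues 1–4: Lena is in {1,5}.
From clues 1–5: Lena → place 1, Ivan → place 2, Daria → place 3, Oren → place 4, Priya → place 5.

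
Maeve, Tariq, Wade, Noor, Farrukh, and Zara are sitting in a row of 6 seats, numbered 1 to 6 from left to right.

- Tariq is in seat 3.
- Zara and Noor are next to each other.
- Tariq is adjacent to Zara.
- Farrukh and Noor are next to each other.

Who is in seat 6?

With clue 1, Tariq is ruled out for seat 6.
With clues 1–3, Noor and Zara are ruled out for seat 6.
With clues 1–4, Maeve and Wade are ruled out for seat 6.
So seat 6 is Farrukh.

Farrukh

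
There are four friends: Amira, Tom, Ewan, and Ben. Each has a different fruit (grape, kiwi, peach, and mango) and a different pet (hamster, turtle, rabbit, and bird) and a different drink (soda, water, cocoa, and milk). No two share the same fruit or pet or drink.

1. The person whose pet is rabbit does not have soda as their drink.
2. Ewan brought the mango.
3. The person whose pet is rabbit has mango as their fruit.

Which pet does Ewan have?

With clues 1–3, bird, hamster, and turtle are impossible for Ewan's pet.
That leaves rabbit.

rabbit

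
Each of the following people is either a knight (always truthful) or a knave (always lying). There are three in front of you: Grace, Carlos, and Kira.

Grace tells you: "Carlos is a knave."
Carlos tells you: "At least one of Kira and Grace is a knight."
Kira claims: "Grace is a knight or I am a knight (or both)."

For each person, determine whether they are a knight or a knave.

Grace: knave, Carlos: knight, Kira: knight

Consider Grace. Suppose Grace is a knight.
Then no assignment of the remaining roles makes every statement match its speaker's type — contradiction.
So Grace is a knave.
Consider Carlos. Suppose Carlos is a knave.
Then Grace's statement comes out true, contradicting Grace being a knave.
So Carlos is a knight.
Consider Kira. Suppose Kira is a knave.
Then Carlos's statement comes out false, contradicting Carlos being a knight.
So Kira is a knight.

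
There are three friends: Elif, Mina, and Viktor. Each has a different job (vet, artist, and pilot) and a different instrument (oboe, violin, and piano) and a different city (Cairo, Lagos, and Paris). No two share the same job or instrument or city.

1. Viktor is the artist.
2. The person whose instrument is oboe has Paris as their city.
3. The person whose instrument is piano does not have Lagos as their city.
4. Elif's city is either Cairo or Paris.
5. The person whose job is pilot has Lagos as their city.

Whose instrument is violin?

With clues 1–4, Elif is impossible for the one with instrument violin.
With clues 1–5, Viktor is impossible for the one with instrument violin.
That leaves Mina.

Mina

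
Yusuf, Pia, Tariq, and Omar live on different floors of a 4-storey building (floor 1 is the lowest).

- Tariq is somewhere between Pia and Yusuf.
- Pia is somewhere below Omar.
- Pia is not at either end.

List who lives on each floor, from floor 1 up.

Yusuf, Tariq, Pia, Omar

From clue 1: Tariq is in {2,3}.
From clues 1–2: Pia is in {1,3}.
From clues 1–3: Yusuf → floor 1, Tariq → floor 2, Pia → floor 3, Omar → floor 4.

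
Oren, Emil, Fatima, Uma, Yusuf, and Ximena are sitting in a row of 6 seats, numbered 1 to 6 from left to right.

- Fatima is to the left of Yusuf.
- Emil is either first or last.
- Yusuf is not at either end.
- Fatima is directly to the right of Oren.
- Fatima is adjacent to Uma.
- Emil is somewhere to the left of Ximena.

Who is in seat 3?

With clues 1–2, Emil is ruled out for seat 3.
With clues 1–5, Oren, Ximena, and Yusuf are ruled out for seat 3.
With clues 1–6, Uma is ruled out for seat 3.
So seat 3 is Fatima.

Fatima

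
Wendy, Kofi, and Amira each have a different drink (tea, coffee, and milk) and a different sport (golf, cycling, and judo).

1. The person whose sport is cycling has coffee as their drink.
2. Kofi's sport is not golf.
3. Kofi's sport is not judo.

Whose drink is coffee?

With clues 1–3, Amira and Wendy are impossible for the one with drink coffee.
That leaves Kofi.

Kofi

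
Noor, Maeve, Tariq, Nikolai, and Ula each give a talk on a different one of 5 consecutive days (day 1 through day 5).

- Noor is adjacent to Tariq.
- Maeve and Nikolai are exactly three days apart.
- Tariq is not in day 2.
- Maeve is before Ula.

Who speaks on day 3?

Tariq

With clues 1–2, Maeve, Nikolai, and Ula are ruled out for day 3.
With clues 1–4, Noor is ruled out for day 3.
So day 3 is Tariq.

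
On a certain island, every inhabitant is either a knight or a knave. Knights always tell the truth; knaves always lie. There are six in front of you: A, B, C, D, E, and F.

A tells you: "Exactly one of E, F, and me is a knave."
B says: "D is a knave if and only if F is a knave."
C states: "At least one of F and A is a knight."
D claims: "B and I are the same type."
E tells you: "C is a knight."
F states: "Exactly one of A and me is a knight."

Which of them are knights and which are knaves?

Consider A. Suppose A is a knight.
Then whichever role F has, F's statement has the wrong truth value — contradiction.
So A is a knave.
Consider B. Suppose B is a knave.
Then whichever role D has, D's statement has the wrong truth value — contradiction.
So B is a knight.
Consider C. Suppose C is a knight.
Then no assignment of the remaining roles makes every statement match its speaker's type — contradiction.
So C is a knave.
With that fixed, E's statement is false, so E is a knave.
Consider D. Suppose D is a knight.
Then no assignment of the remaining roles makes every statement match its speaker's type — contradiction.
So D is a knave.
Consider F. Suppose F is a knight.
Then B's statement comes out false, contradicting B being a knight.
So F is a knave.

A: knave, B: knight, C: knave, D: knave, E: knave, F: knave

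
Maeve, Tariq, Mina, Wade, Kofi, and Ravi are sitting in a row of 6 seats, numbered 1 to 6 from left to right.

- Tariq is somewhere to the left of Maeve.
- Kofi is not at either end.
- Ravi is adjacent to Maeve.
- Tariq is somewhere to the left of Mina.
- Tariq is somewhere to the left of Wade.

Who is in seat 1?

Tariq

With clue 1, Maeve is ruled out for seat 1.
With clues 1–2, Kofi is ruled out for seat 1.
With clues 1–3, Ravi is ruled out for seat 1.
With clues 1–4, Mina is ruled out for seat 1.
With clues 1–5, Wade is ruled out for seat 1.
So seat 1 is Tariq.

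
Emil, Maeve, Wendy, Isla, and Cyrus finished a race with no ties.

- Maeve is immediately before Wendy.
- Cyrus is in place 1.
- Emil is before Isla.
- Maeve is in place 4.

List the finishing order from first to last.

Cyrus, Emil, Isla, Maeve, Wendy

From clue 1: Maeve is in {1,2,3,4}.
From clues 1–2: Cyrus → place 1.
From clues 1–3: Emil is in {2,4}.
From clues 1–4: Emil → place 2, Isla → place 3, Maeve → place 4, Wendy → place 5.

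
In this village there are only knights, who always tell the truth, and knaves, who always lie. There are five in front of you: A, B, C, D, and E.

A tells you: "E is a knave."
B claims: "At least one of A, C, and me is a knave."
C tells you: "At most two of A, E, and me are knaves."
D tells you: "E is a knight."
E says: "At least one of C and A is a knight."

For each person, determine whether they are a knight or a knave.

A: knave, B: knight, C: knight, D: knight, E: knight

Consider A. Suppose A is a knight.
Then no assignment of the remaining roles makes every statement match its speaker's type — contradiction.
So A is a knave.
With that fixed, B's statement is true, so B is a knight.
Consider C. Suppose C is a knave.
Then no assignment of the remaining roles makes every statement match its speaker's type — contradiction.
So C is a knight.
With that fixed, E's statement is true, so E is a knight.
With that fixed, D's statement is true, so D is a knight.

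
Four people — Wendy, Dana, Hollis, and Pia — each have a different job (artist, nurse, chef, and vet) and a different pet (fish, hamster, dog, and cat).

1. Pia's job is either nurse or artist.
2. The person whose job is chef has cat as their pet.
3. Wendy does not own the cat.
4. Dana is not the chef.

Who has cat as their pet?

With clues 1–2, Pia is impossible for the one with pet cat.
With clues 1–3, Wendy is impossible for the one with pet cat.
With clues 1–4, Dana is impossible for the one with pet cat.
That leaves Hollis.

Hollis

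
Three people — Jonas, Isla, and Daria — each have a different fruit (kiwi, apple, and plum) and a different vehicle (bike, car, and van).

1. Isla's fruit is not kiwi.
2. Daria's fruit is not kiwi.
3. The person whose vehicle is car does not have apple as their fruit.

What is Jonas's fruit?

With clues 1–2, apple and plum are impossible for Jonas's fruit.
That leaves kiwi.

kiwi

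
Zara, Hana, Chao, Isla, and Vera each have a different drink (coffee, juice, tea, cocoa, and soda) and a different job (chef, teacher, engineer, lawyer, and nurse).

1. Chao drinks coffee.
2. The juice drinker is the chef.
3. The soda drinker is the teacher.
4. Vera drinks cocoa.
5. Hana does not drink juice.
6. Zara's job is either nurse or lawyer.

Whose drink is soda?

Clue 1 rules out Chao for the one with drink soda.
With clues 1–4, Vera is impossible for the one with drink soda.
With clues 1–6, Isla and Zara are impossible for the one with drink soda.
That leaves Hana.

Hana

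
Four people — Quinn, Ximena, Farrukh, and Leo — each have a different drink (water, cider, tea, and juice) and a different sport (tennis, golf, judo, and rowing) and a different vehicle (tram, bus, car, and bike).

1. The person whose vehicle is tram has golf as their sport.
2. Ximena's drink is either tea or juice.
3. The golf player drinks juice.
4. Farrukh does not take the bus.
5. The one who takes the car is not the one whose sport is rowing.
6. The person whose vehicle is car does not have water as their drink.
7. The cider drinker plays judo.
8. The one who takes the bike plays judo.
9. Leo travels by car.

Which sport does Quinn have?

With clues 1–9, golf, judo, and tennis are impossible for Quinn's sport.
That leaves rowing.

rowing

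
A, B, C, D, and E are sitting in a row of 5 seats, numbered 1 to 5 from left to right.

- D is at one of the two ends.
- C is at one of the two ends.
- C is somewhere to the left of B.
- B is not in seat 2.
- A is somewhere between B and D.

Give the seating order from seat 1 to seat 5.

From clue 1: D is in {1,5}.
From clues 1–2: C is in {1,5}.
From clues 1–3: C → seat 1, D → seat 5.
From clues 1–4: B is in {3,4}.
From clues 1–5: E → seat 2, B → seat 3, A → seat 4.

C, E, B, A, D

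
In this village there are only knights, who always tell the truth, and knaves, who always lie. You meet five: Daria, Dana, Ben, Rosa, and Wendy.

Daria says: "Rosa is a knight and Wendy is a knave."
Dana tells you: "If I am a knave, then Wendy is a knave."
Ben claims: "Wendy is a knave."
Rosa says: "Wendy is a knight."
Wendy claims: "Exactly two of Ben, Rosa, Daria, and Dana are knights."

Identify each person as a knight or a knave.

Consider Daria. Suppose Daria is a knight.
Then no assignment of the remaining roles makes every statement match its speaker's type — contradiction.
So Daria is a knave.
Consider Dana. Suppose Dana is a knave.
Then no assignment of the remaining roles makes every statement match its speaker's type — contradiction.
So Dana is a knight.
Consider Ben. Suppose Ben is a knight.
Then no assignment of the remaining roles makes every statement match its speaker's type — contradiction.
So Ben is a knave.
Consider Rosa. Suppose Rosa is a knave.
Then no assignment of the remaining roles makes every statement match its speaker's type — contradiction.
So Rosa is a knight.
With that fixed, Wendy's statement is true, so Wendy is a knight.

Daria: knave, Dana: knight, Ben: knave, Rosa: knight, Wendy: knight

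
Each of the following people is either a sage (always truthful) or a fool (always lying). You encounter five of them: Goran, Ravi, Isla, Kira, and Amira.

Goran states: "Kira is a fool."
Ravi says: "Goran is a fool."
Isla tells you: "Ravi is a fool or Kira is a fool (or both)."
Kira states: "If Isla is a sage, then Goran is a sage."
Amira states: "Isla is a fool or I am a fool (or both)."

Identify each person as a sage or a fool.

Consider Goran. Suppose Goran is a sage.
Then no assignment of the remaining roles makes every statement match its speaker's type — contradiction.
So Goran is a fool.
With that fixed, Ravi's statement is true, so Ravi is a sage.
Consider Isla. Suppose Isla is a sage.
Then whichever role Amira has, Amira's statement has the wrong truth value — contradiction.
So Isla is a fool.
With that fixed, Kira's statement is true, so Kira is a sage.
With that fixed, Amira's statement is true, so Amira is a sage.

Goran: fool, Ravi: sage, Isla: fool, Kira: sage, Amira: sage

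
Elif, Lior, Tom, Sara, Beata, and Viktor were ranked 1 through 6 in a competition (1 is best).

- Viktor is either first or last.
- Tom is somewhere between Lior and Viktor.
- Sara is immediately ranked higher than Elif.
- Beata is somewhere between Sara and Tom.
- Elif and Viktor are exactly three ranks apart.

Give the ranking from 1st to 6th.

From clue 1: Viktor is in {1,6}.
From clues 1–4: Tom is in {2,5}.
From clues 1–5: Lior → rank 1, Sara → rank 2, Elif → rank 3, Beata → rank 4, Tom → rank 5, Viktor → rank 6.

Lior, Sara, Elif, Beata, Tom, Viktor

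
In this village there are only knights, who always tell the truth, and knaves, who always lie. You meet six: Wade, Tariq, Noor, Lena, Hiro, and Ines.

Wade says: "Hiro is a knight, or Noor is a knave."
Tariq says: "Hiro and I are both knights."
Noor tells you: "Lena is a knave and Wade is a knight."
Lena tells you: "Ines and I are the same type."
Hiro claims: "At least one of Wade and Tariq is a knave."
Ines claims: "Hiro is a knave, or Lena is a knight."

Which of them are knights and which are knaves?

Wade: knight, Tariq: knave, Noor: knave, Lena: knight, Hiro: knight, Ines: knight

Consider Wade. Suppose Wade is a knave.
Then no assignment of the remaining roles makes every statement match its speaker's type — contradiction.
So Wade is a knight.
Consider Tariq. Suppose Tariq is a knight.
Then no assignment of the remaining roles makes every statement match its speaker's type — contradiction.
So Tariq is a knave.
With that fixed, Hiro's statement is true, so Hiro is a knight.
Consider Noor. Suppose Noor is a knight.
Then no assignment of the remaining roles makes every statement match its speaker's type — contradiction.
So Noor is a knave.
Consider Lena. Suppose Lena is a knave.
Then Noor's statement comes out true, contradicting Noor being a knave.
So Lena is a knight.
With that fixed, Ines's statement is true, so Ines is a knight.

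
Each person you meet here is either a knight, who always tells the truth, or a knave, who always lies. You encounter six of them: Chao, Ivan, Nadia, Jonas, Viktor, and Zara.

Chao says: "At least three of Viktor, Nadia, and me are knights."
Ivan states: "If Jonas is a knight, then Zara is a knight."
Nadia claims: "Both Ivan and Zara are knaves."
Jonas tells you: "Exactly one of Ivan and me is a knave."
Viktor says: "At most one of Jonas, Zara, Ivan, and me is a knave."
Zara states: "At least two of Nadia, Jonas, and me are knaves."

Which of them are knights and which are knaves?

Chao: knave, Ivan: knave, Nadia: knight, Jonas: knight, Viktor: knave, Zara: knave

Consider Chao. Suppose Chao is a knight.
Then no assignment of the remaining roles makes every statement match its speaker's type — contradiction.
So Chao is a knave.
Consider Ivan. Suppose Ivan is a knight.
Then whichever role Jonas has, Jonas's statement has the wrong truth value — contradiction.
So Ivan is a knave.
Consider Nadia. Suppose Nadia is a knave.
Then no assignment of the remaining roles makes every statement match its speaker's type — contradiction.
So Nadia is a knight.
Consider Jonas. Suppose Jonas is a knave.
Then Ivan's statement comes out true, contradicting Ivan being a knave.
So Jonas is a knight.
With that fixed, Zara's statement is false, so Zara is a knave.
With that fixed, Viktor's statement is false, so Viktor is a knave.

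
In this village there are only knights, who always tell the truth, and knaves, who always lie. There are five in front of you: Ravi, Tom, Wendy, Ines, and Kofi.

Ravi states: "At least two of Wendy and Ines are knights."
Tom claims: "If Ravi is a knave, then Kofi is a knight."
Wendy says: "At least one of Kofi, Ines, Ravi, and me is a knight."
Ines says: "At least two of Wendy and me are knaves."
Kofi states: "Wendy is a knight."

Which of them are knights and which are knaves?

Consider Ravi. Suppose Ravi is a knight.
Then no assignment of the remaining roles makes every statement match its speaker's type — contradiction.
So Ravi is a knave.
Consider Tom. Suppose Tom is a knave.
Then no assignment of the remaining roles makes every statement match its speaker's type — contradiction.
So Tom is a knight.
Consider Wendy. Suppose Wendy is a knave.
Then whichever role Ines has, Ines's statement has the wrong truth value — contradiction.
So Wendy is a knight.
With that fixed, Ines's statement is false, so Ines is a knave.
With that fixed, Kofi's statement is true, so Kofi is a knight.

Ravi: knave, Tom: knight, Wendy: knight, Ines: knave, Kofi: knight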